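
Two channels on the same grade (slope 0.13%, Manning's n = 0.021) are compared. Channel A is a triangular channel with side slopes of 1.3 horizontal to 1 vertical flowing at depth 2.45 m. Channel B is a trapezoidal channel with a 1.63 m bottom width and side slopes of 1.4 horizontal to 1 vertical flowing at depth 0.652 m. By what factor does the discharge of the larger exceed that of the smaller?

Channel A: For a triangular section with side slope z = 1.3: A = zy² = 1.3×2.45² = 7.803 m²; P = 2y√(1+z²) = 2×2.45×1.64 = 8.037 m. Hydraulic radius R = A/P = 7.803/8.037 = 0.971 m. Q_A = (1/0.021)·7.803·0.971^(2/3)·√0.0013 = 13.14 m³/s.
Channel B: With bottom width b = 1.63 m and side slope z = 1.4: A = (b + zy)y = (1.63 + 1.4×0.652)×0.652 = 1.658 m²; P = b + 2y√(1+z²) = 1.63 + 2×0.652×1.72 = 3.873 m. Hydraulic radius R = A/P = 1.658/3.873 = 0.428 m. Q_B = (1/0.021)·1.658·0.428^(2/3)·√0.0013 = 1.617 m³/s.
The larger discharge is 13.14 m³/s and the smaller is 1.617 m³/s; the ratio is 8.13.

8.13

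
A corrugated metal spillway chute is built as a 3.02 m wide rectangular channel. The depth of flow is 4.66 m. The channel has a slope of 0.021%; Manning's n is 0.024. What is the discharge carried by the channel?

Q = 9.28 m³/s

Flow area A = b·y = 3.02 × 4.66 = 14.07 m². Wetted perimeter P = b + 2y = 3.02 + 2×4.66 = 12.34 m.
Hydraulic radius R = A/P = 14.07/12.34 = 1.14 m.
Manning's equation: Q = (1/n) A R^(2/3) S^(1/2) = (1/0.024) × 14.07 × 1.14^(2/3) × 0.00021^(1/2) = 9.28 m³/s.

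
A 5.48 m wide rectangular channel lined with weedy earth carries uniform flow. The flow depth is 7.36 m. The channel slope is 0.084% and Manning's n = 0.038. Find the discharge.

Q = 48.8 m³/s

Flow area A = b·y = 5.48 × 7.36 = 40.33 m². Wetted perimeter P = b + 2y = 5.48 + 2×7.36 = 20.2 m.
Hydraulic radius R = A/P = 40.33/20.2 = 1.997 m.
Manning's equation: Q = (1/n) A R^(2/3) S^(1/2) = (1/0.038) × 40.33 × 1.997^(2/3) × 0.00084^(1/2) = 48.8 m³/s.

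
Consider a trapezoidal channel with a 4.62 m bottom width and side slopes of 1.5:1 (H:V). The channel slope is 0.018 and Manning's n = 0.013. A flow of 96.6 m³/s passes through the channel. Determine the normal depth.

y_n = 1.41 m

Manning's equation rearranged: A R^(2/3) = nQ / (1·√S) = 0.013 × 96.6 / (√0.018) = 9.36.
At y = 1.11 m: A R^(2/3) = 6.058 — low.
At y = 1.73 m: A R^(2/3) = 13.7 — high.
At y = 1.41 m: A R^(2/3) = 9.361 — matches.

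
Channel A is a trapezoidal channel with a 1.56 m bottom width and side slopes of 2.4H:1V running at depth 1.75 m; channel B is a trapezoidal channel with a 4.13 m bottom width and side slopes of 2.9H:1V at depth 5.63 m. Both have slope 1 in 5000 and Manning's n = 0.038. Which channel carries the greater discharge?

channel B

Channel A: With bottom width b = 1.56 m and side slope z = 2.4: A = (b + zy)y = (1.56 + 2.4×1.75)×1.75 = 10.08 m²; P = b + 2y√(1+z²) = 1.56 + 2×1.75×2.6 = 10.66 m. Hydraulic radius R = A/P = 10.08/10.66 = 0.9456 m. Q_A = (1/0.038)·10.08·0.9456^(2/3)·√0.0002 = 3.614 m³/s.
Channel B: With bottom width b = 4.13 m and side slope z = 2.9: A = (b + zy)y = (4.13 + 2.9×5.63)×5.63 = 115.2 m²; P = b + 2y√(1+z²) = 4.13 + 2×5.63×3.068 = 38.67 m. Hydraulic radius R = A/P = 115.2/38.67 = 2.978 m. Q_B = (1/0.038)·115.2·2.978^(2/3)·√0.0002 = 88.73 m³/s.
Q_A = 3.614 m³/s vs Q_B = 88.73 m³/s, so channel B carries more.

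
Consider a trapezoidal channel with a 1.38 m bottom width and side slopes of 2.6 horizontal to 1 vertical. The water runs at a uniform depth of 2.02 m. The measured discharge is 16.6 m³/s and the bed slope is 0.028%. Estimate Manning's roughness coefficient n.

n = 0.014

With bottom width b = 1.38 m and side slope z = 2.6: A = (b + zy)y = (1.38 + 2.6×2.02)×2.02 = 13.4 m²; P = b + 2y√(1+z²) = 1.38 + 2×2.02×2.786 = 12.63 m.
Hydraulic radius R = A/P = 13.4/12.63 = 1.06 m.
Rearranging Manning's equation: n = (1/Q) A R^(2/3) S^(1/2) = (1/16.6) × 13.4 × 1.06^(2/3) × √0.00028 = 0.014.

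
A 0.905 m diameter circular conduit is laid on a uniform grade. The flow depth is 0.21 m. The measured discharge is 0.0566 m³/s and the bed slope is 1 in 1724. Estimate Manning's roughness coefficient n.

n = 0.012

For a circular section of diameter D = 0.905 m at depth y = 0.21 m, the central angle is θ = 2 arccos(1 − 2y/D) = 2.01 rad. Then A = (D²/8)(θ − sin θ) = 0.1132 m² and P = Dθ/2 = 0.9097 m.
Hydraulic radius R = A/P = 0.1132/0.9097 = 0.1244 m.
Rearranging Manning's equation: n = (1/Q) A R^(2/3) S^(1/2) = (1/0.0566) × 0.1132 × 0.1244^(2/3) × √0.00058 = 0.012.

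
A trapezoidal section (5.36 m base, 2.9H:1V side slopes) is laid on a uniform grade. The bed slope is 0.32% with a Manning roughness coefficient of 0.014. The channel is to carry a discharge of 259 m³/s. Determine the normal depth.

y_n = 3.05 m

Manning's equation rearranged: A R^(2/3) = nQ / (1·√S) = 0.014 × 259 / (√0.0032) = 64.1.
At y = 3.44 m: A R^(2/3) = 83.56 — high.
At y = 2.54 m: A R^(2/3) = 43.17 — low.
At y = 3.05 m: A R^(2/3) = 64.1 — close enough.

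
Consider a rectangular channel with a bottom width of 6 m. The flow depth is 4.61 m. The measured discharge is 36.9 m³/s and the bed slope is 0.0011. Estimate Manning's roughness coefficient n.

n = 0.037

Flow area A = b·y = 6 × 4.61 = 27.66 m². Wetted perimeter P = b + 2y = 6 + 2×4.61 = 15.22 m.
Hydraulic radius R = A/P = 27.66/15.22 = 1.817 m.
Rearranging Manning's equation: n = (1/Q) A R^(2/3) S^(1/2) = (1/36.9) × 27.66 × 1.817^(2/3) × √0.0011 = 0.037.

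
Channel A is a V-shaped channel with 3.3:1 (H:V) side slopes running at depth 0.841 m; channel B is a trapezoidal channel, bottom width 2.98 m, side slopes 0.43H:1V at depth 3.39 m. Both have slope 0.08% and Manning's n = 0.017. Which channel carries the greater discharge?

channel B

Channel A: For a triangular section with side slope z = 3.3: A = zy² = 3.3×0.841² = 2.334 m²; P = 2y√(1+z²) = 2×0.841×3.448 = 5.8 m. Hydraulic radius R = A/P = 2.334/5.8 = 0.4024 m. Q_A = (1/0.017)·2.334·0.4024^(2/3)·√0.0008 = 2.117 m³/s.
Channel B: With bottom width b = 2.98 m and side slope z = 0.43: A = (b + zy)y = (2.98 + 0.43×3.39)×3.39 = 15.04 m²; P = b + 2y√(1+z²) = 2.98 + 2×3.39×1.089 = 10.36 m. Hydraulic radius R = A/P = 15.04/10.36 = 1.452 m. Q_B = (1/0.017)·15.04·1.452^(2/3)·√0.0008 = 32.1 m³/s.
Q_A = 2.117 m³/s vs Q_B = 32.1 m³/s, so channel B carries more.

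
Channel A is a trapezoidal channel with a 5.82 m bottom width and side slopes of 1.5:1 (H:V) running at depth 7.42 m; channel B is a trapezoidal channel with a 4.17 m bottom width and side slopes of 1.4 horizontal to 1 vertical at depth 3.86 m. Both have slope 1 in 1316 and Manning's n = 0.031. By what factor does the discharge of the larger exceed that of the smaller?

5.08

Channel A: With bottom width b = 5.82 m and side slope z = 1.5: A = (b + zy)y = (5.82 + 1.5×7.42)×7.42 = 125.8 m²; P = b + 2y√(1+z²) = 5.82 + 2×7.42×1.803 = 32.57 m. Hydraulic radius R = A/P = 125.8/32.57 = 3.861 m. Q_A = (1/0.031)·125.8·3.861^(2/3)·√0.0007599 = 275.2 m³/s.
Channel B: With bottom width b = 4.17 m and side slope z = 1.4: A = (b + zy)y = (4.17 + 1.4×3.86)×3.86 = 36.96 m²; P = b + 2y√(1+z²) = 4.17 + 2×3.86×1.72 = 17.45 m. Hydraulic radius R = A/P = 36.96/17.45 = 2.118 m. Q_B = (1/0.031)·36.96·2.118^(2/3)·√0.0007599 = 54.19 m³/s.
The larger discharge is 275.2 m³/s and the smaller is 54.19 m³/s; the ratio is 5.08.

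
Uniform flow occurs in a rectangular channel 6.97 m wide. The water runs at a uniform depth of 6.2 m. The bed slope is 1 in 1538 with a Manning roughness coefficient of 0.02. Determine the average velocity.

Flow area A = b·y = 6.97 × 6.2 = 43.21 m². Wetted perimeter P = b + 2y = 6.97 + 2×6.2 = 19.37 m.
Hydraulic radius R = A/P = 43.21/19.37 = 2.231 m.
From Manning's equation, V = (1/n) R^(2/3) S^(1/2) = (1/0.02) × 2.231^(2/3) × 0.0006502^(1/2) = 2.18 m/s.

V = 2.18 m/s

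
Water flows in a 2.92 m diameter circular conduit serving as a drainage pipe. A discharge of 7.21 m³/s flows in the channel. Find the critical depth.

At critical depth, Q² T / (g A³) = 1, i.e. A³/T = Q²/g = 7.21²/9.81 = 5.299.
At y = 0.932 m: A³/T = 2.291 — low.
At y = 1.44 m: A³/T = 12.2 — high.
At y = 1.16 m: A³/T = 5.328 — ≈ 5.299.

y_c = 1.16 m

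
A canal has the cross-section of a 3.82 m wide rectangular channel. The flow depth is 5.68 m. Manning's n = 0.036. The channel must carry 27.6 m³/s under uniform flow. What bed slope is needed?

Flow area A = b·y = 3.82 × 5.68 = 21.7 m². Wetted perimeter P = b + 2y = 3.82 + 2×5.68 = 15.18 m.
Hydraulic radius R = A/P = 21.7/15.18 = 1.429 m.
From Manning's equation, S = [nQ / (1 A R^(2/3))]² = [0.036 × 27.6 / (1 × 21.7 × 1.429^(2/3))]² = 0.0013.

S = 0.0013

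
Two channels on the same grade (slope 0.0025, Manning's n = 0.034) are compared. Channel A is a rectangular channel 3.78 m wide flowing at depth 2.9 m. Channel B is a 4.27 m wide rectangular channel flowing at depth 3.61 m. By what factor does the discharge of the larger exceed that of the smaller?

1.56

Channel A: Flow area A = b·y = 3.78 × 2.9 = 10.96 m². Wetted perimeter P = b + 2y = 3.78 + 2×2.9 = 9.58 m. Hydraulic radius R = A/P = 10.96/9.58 = 1.144 m. Q_A = (1/0.034)·10.96·1.144^(2/3)·√0.0025 = 17.64 m³/s.
Channel B: Flow area A = b·y = 4.27 × 3.61 = 15.41 m². Wetted perimeter P = b + 2y = 4.27 + 2×3.61 = 11.49 m. Hydraulic radius R = A/P = 15.41/11.49 = 1.342 m. Q_B = (1/0.034)·15.41·1.342^(2/3)·√0.0025 = 27.57 m³/s.
The larger discharge is 27.57 m³/s and the smaller is 17.64 m³/s; the ratio is 1.56.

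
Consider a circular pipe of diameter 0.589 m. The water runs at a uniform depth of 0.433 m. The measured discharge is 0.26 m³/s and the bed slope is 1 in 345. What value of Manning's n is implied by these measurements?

For a circular section of diameter D = 0.589 m at depth y = 0.433 m, the central angle is θ = 2 arccos(1 − 2y/D) = 4.121 rad. Then A = (D²/8)(θ − sin θ) = 0.2147 m² and P = Dθ/2 = 1.214 m.
Hydraulic radius R = A/P = 0.2147/1.214 = 0.1769 m.
Rearranging Manning's equation: n = (1/Q) A R^(2/3) S^(1/2) = (1/0.26) × 0.2147 × 0.1769^(2/3) × √0.002899 = 0.014.

n = 0.014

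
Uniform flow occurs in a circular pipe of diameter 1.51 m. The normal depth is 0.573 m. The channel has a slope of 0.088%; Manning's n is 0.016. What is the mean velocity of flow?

For a circular section of diameter D = 1.51 m at depth y = 0.573 m, the central angle is θ = 2 arccos(1 − 2y/D) = 2.655 rad. Then A = (D²/8)(θ − sin θ) = 0.6233 m² and P = Dθ/2 = 2.004 m.
Hydraulic radius R = A/P = 0.6233/2.004 = 0.311 m.
From Manning's equation, V = (1/n) R^(2/3) S^(1/2) = (1/0.016) × 0.311^(2/3) × 0.00088^(1/2) = 0.851 m/s.

V = 0.851 m/s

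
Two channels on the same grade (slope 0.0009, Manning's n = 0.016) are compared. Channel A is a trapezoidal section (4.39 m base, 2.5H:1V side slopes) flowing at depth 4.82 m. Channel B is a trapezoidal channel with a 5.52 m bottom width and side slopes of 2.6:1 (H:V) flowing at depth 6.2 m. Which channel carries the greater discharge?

Channel A: With bottom width b = 4.39 m and side slope z = 2.5: A = (b + zy)y = (4.39 + 2.5×4.82)×4.82 = 79.24 m²; P = b + 2y√(1+z²) = 4.39 + 2×4.82×2.693 = 30.35 m. Hydraulic radius R = A/P = 79.24/30.35 = 2.611 m. Q_A = (1/0.016)·79.24·2.611^(2/3)·√0.0009 = 281.7 m³/s.
Channel B: With bottom width b = 5.52 m and side slope z = 2.6: A = (b + zy)y = (5.52 + 2.6×6.2)×6.2 = 134.2 m²; P = b + 2y√(1+z²) = 5.52 + 2×6.2×2.786 = 40.06 m. Hydraulic radius R = A/P = 134.2/40.06 = 3.349 m. Q_B = (1/0.016)·134.2·3.349^(2/3)·√0.0009 = 563.1 m³/s.
Q_A = 281.7 m³/s vs Q_B = 563.1 m³/s, so channel B carries more.

channel B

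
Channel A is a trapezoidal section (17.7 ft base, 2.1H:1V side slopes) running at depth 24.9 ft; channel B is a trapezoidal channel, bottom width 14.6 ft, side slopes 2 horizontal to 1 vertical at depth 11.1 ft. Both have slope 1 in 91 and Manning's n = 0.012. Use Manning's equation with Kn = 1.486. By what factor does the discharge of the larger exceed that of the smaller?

Channel A: With bottom width b = 17.7 ft and side slope z = 2.1: A = (b + zy)y = (17.7 + 2.1×24.9)×24.9 = 1743 ft²; P = b + 2y√(1+z²) = 17.7 + 2×24.9×2.326 = 133.5 ft. Hydraulic radius R = A/P = 1743/133.5 = 13.05 ft. Q_A = (1.486/0.012)·1743·13.05^(2/3)·√0.01099 = 125400 ft³/s.
Channel B: With bottom width b = 14.6 ft and side slope z = 2: A = (b + zy)y = (14.6 + 2×11.1)×11.1 = 408.5 ft²; P = b + 2y√(1+z²) = 14.6 + 2×11.1×2.236 = 64.24 ft. Hydraulic radius R = A/P = 408.5/64.24 = 6.359 ft. Q_B = (1.486/0.012)·408.5·6.359^(2/3)·√0.01099 = 18200 ft³/s.
The larger discharge is 125400 ft³/s and the smaller is 18200 ft³/s; the ratio is 6.89.

6.89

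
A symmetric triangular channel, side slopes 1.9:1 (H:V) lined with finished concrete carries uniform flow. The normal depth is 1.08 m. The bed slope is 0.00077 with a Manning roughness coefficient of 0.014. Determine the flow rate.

Q = 2.68 m³/s

For a triangular section with side slope z = 1.9: A = zy² = 1.9×1.08² = 2.216 m²; P = 2y√(1+z²) = 2×1.08×2.147 = 4.638 m.
Hydraulic radius R = A/P = 2.216/4.638 = 0.4779 m.
Manning's equation: Q = (1/n) A R^(2/3) S^(1/2) = (1/0.014) × 2.216 × 0.4779^(2/3) × 0.00077^(1/2) = 2.68 m³/s.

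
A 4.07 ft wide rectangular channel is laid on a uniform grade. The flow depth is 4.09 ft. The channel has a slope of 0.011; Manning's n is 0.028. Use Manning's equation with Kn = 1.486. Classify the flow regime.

subcritical

Flow area A = b·y = 4.07 × 4.09 = 16.65 ft². Wetted perimeter P = b + 2y = 4.07 + 2×4.09 = 12.25 ft.
Hydraulic radius R = A/P = 16.65/12.25 = 1.359 ft.
V = (1.486/n) R^(2/3) √S = (1.486/0.028) × 1.359^(2/3) × √0.011 = 6.829 ft/s. Hydraulic depth D_h = A/T = 16.65/4.07 = 4.09 ft.
Froude number Fr = V/√(g·D_h) = 6.829/√(32.2×4.09) = 0.595, which is less than 1, so the flow is subcritical.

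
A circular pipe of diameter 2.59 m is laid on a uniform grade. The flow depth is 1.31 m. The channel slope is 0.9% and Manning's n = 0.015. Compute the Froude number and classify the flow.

For a circular section of diameter D = 2.59 m at depth y = 1.31 m, the central angle is θ = 2 arccos(1 − 2y/D) = 3.165 rad. Then A = (D²/8)(θ − sin θ) = 2.673 m² and P = Dθ/2 = 4.098 m.
Hydraulic radius R = A/P = 2.673/4.098 = 0.6522 m.
V = (1/n) R^(2/3) √S = (1/0.015) × 0.6522^(2/3) × √0.009 = 4.757 m/s. Hydraulic depth D_h = A/T = 2.673/2.59 = 1.032 m.
Froude number Fr = V/√(g·D_h) = 4.757/√(9.81×1.032) = 1.49, which is greater than 1, so the flow is supercritical.

supercritical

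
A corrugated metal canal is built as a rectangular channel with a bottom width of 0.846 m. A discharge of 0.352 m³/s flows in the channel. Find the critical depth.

For a rectangular channel, critical depth y_c = (q²/g)^(1/3) where q = Q/b = 0.352/0.846 = 0.4161 m²/s.
So y_c = (0.4161²/9.81)^(1/3) = 0.26 m.

y_c = 0.26 m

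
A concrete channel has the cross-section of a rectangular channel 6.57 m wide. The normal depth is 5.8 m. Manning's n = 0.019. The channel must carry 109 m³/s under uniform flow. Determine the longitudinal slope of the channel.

Flow area A = b·y = 6.57 × 5.8 = 38.11 m². Wetted perimeter P = b + 2y = 6.57 + 2×5.8 = 18.17 m.
Hydraulic radius R = A/P = 38.11/18.17 = 2.097 m.
From Manning's equation, S = [nQ / (1 A R^(2/3))]² = [0.019 × 109 / (1 × 38.11 × 2.097^(2/3))]² = 0.0011.

S = 0.0011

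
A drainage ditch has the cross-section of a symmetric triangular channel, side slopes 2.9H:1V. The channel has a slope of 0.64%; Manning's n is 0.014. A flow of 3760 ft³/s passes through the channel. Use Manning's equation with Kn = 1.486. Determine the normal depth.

y_n = 7.95 ft

Manning's equation rearranged: A R^(2/3) = nQ / (1.486·√S) = 0.014 × 3760 / (1.486 × √0.0064) = 442.8.
Trying y = 6.14 ft: A R^(2/3) = 222.4 — short.
Trying y = 10.1 ft: A R^(2/3) = 838.8 — over.
Trying y = 7.95 ft: A R^(2/3) = 443 — matches.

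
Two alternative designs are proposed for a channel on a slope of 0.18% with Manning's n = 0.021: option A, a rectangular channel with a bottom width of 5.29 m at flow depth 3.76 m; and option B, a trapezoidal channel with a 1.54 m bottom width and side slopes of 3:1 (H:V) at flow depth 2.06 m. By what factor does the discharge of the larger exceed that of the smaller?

Channel A: Flow area A = b·y = 5.29 × 3.76 = 19.89 m². Wetted perimeter P = b + 2y = 5.29 + 2×3.76 = 12.81 m. Hydraulic radius R = A/P = 19.89/12.81 = 1.553 m. Q_A = (1/0.021)·19.89·1.553^(2/3)·√0.0018 = 53.88 m³/s.
Channel B: With bottom width b = 1.54 m and side slope z = 3: A = (b + zy)y = (1.54 + 3×2.06)×2.06 = 15.9 m²; P = b + 2y√(1+z²) = 1.54 + 2×2.06×3.162 = 14.57 m. Hydraulic radius R = A/P = 15.9/14.57 = 1.092 m. Q_B = (1/0.021)·15.9·1.092^(2/3)·√0.0018 = 34.06 m³/s.
The larger discharge is 53.88 m³/s and the smaller is 34.06 m³/s; the ratio is 1.58.

1.58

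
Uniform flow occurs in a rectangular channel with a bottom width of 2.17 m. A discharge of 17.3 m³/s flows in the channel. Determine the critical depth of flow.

For a rectangular channel, critical depth y_c = (q²/g)^(1/3) where q = Q/b = 17.3/2.17 = 7.972 m²/s.
So y_c = (7.972²/9.81)^(1/3) = 1.86 m.

y_c = 1.86 m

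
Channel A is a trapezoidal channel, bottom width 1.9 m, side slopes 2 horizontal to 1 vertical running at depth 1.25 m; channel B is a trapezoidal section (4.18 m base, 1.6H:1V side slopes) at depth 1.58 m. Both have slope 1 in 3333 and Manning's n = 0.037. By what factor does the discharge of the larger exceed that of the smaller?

2.44

Channel A: With bottom width b = 1.9 m and side slope z = 2: A = (b + zy)y = (1.9 + 2×1.25)×1.25 = 5.5 m²; P = b + 2y√(1+z²) = 1.9 + 2×1.25×2.236 = 7.49 m. Hydraulic radius R = A/P = 5.5/7.49 = 0.7343 m. Q_A = (1/0.037)·5.5·0.7343^(2/3)·√0.0003 = 2.096 m³/s.
Channel B: With bottom width b = 4.18 m and side slope z = 1.6: A = (b + zy)y = (4.18 + 1.6×1.58)×1.58 = 10.6 m²; P = b + 2y√(1+z²) = 4.18 + 2×1.58×1.887 = 10.14 m. Hydraulic radius R = A/P = 10.6/10.14 = 1.045 m. Q_B = (1/0.037)·10.6·1.045^(2/3)·√0.0003 = 5.109 m³/s.
The larger discharge is 5.109 m³/s and the smaller is 2.096 m³/s; the ratio is 2.44.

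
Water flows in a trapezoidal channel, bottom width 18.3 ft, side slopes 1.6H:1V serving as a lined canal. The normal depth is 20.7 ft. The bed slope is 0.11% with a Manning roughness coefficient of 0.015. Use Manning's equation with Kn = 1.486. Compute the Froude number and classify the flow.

With bottom width b = 18.3 ft and side slope z = 1.6: A = (b + zy)y = (18.3 + 1.6×20.7)×20.7 = 1064 ft²; P = b + 2y√(1+z²) = 18.3 + 2×20.7×1.887 = 96.41 ft.
Hydraulic radius R = A/P = 1064/96.41 = 11.04 ft.
V = (1.486/n) R^(2/3) √S = (1.486/0.015) × 11.04^(2/3) × √0.0011 = 16.29 ft/s. Hydraulic depth D_h = A/T = 1064/84.54 = 12.59 ft.
Froude number Fr = V/√(g·D_h) = 16.29/√(32.2×12.59) = 0.809, which is less than 1, so the flow is subcritical.

subcritical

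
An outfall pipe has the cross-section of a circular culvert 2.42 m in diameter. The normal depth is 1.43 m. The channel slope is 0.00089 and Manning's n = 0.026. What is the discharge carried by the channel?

Q = 2.48 m³/s

For a circular section of diameter D = 2.42 m at depth y = 1.43 m, the central angle is θ = 2 arccos(1 − 2y/D) = 3.507 rad. Then A = (D²/8)(θ − sin θ) = 2.829 m² and P = Dθ/2 = 4.244 m.
Hydraulic radius R = A/P = 2.829/4.244 = 0.6667 m.
Manning's equation: Q = (1/n) A R^(2/3) S^(1/2) = (1/0.026) × 2.829 × 0.6667^(2/3) × 0.00089^(1/2) = 2.48 m³/s.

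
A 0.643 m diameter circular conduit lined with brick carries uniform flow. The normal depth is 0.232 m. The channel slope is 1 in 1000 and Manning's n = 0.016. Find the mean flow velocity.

V = 0.5 m/s

For a circular section of diameter D = 0.643 m at depth y = 0.232 m, the central angle is θ = 2 arccos(1 − 2y/D) = 2.577 rad. Then A = (D²/8)(θ − sin θ) = 0.1056 m² and P = Dθ/2 = 0.8286 m.
Hydraulic radius R = A/P = 0.1056/0.8286 = 0.1274 m.
From Manning's equation, V = (1/n) R^(2/3) S^(1/2) = (1/0.016) × 0.1274^(2/3) × 0.001^(1/2) = 0.5 m/s.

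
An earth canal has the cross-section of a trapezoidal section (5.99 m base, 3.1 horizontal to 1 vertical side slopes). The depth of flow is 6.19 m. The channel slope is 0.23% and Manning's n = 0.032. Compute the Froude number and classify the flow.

With bottom width b = 5.99 m and side slope z = 3.1: A = (b + zy)y = (5.99 + 3.1×6.19)×6.19 = 155.9 m²; P = b + 2y√(1+z²) = 5.99 + 2×6.19×3.257 = 46.32 m.
Hydraulic radius R = A/P = 155.9/46.32 = 3.365 m.
V = (1/n) R^(2/3) √S = (1/0.032) × 3.365^(2/3) × √0.0023 = 3.366 m/s. Hydraulic depth D_h = A/T = 155.9/44.37 = 3.513 m.
Froude number Fr = V/√(g·D_h) = 3.366/√(9.81×3.513) = 0.573, which is less than 1, so the flow is subcritical.

subcritical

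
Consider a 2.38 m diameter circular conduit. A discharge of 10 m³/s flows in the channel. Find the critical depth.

y_c = 1.46 m

At critical depth, Q² T / (g A³) = 1, i.e. A³/T = Q²/g = 10²/9.81 = 10.19.
Try y = 1.76 m: A³/T = 21 — over.
Try y = 1.46 m: A³/T = 10.11 — matches.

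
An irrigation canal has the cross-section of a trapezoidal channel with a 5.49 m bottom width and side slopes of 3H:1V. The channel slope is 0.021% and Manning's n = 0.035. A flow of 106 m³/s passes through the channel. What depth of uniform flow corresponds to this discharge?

Manning's equation rearranged: A R^(2/3) = nQ / (1·√S) = 0.035 × 106 / (√0.00021) = 256.
Try y = 6.31 m: A R^(2/3) = 348 — too large.
Try y = 4.56 m: A R^(2/3) = 163 — too small.
Try y = 5.54 m: A R^(2/3) = 256.1 — close enough.

y_n = 5.54 m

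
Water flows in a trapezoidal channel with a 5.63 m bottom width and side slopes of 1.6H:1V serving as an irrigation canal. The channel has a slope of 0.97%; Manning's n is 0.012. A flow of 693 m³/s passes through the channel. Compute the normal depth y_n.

y_n = 4 m

Manning's equation rearranged: A R^(2/3) = nQ / (1·√S) = 0.012 × 693 / (√0.0097) = 84.44.
At y = 3.46 m: A R^(2/3) = 62.7 — low.
At y = 5.05 m: A R^(2/3) = 137.7 — high.
At y = 4 m: A R^(2/3) = 84.38 — matches.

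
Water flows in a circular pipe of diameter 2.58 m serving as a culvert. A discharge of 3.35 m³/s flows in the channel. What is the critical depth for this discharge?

y_c = 0.808 m

At critical depth, Q² T / (g A³) = 1, i.e. A³/T = Q²/g = 3.35²/9.81 = 1.144.
At y = 0.922 m: A³/T = 1.909 — high.
At y = 0.595 m: A³/T = 0.3488 — low.
At y = 0.808 m: A³/T = 1.147 — matches.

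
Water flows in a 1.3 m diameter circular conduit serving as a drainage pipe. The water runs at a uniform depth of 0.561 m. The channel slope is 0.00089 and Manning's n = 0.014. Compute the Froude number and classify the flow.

For a circular section of diameter D = 1.3 m at depth y = 0.561 m, the central angle is θ = 2 arccos(1 − 2y/D) = 2.867 rad. Then A = (D²/8)(θ − sin θ) = 0.5483 m² and P = Dθ/2 = 1.863 m.
Hydraulic radius R = A/P = 0.5483/1.863 = 0.2942 m.
V = (1/n) R^(2/3) √S = (1/0.014) × 0.2942^(2/3) × √0.00089 = 0.9427 m/s. Hydraulic depth D_h = A/T = 0.5483/1.288 = 0.4258 m.
Froude number Fr = V/√(g·D_h) = 0.9427/√(9.81×0.4258) = 0.461, which is less than 1, so the flow is subcritical.

subcritical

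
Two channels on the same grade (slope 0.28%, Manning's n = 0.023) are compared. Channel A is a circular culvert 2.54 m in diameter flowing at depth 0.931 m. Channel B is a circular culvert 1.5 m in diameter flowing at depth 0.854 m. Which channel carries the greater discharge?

Channel A: For a circular section of diameter D = 2.54 m at depth y = 0.931 m, the central angle is θ = 2 arccos(1 − 2y/D) = 2.601 rad. Then A = (D²/8)(θ − sin θ) = 1.683 m² and P = Dθ/2 = 3.304 m. Hydraulic radius R = A/P = 1.683/3.304 = 0.5094 m. Q_A = (1/0.023)·1.683·0.5094^(2/3)·√0.0028 = 2.469 m³/s.
Channel B: For a circular section of diameter D = 1.5 m at depth y = 0.854 m, the central angle is θ = 2 arccos(1 − 2y/D) = 3.42 rad. Then A = (D²/8)(θ − sin θ) = 1.039 m² and P = Dθ/2 = 2.565 m. Hydraulic radius R = A/P = 1.039/2.565 = 0.4051 m. Q_B = (1/0.023)·1.039·0.4051^(2/3)·√0.0028 = 1.309 m³/s.
Q_A = 2.469 m³/s vs Q_B = 1.309 m³/s, so channel A carries more.

channel A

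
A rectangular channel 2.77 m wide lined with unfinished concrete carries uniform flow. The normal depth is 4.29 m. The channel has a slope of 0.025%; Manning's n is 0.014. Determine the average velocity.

Flow area A = b·y = 2.77 × 4.29 = 11.88 m². Wetted perimeter P = b + 2y = 2.77 + 2×4.29 = 11.35 m.
Hydraulic radius R = A/P = 11.88/11.35 = 1.047 m.
From Manning's equation, V = (1/n) R^(2/3) S^(1/2) = (1/0.014) × 1.047^(2/3) × 0.00025^(1/2) = 1.16 m/s.

V = 1.16 m/s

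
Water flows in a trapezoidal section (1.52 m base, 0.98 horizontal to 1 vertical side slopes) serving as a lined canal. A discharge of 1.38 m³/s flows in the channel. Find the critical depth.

At critical depth, Q² T / (g A³) = 1, i.e. A³/T = Q²/g = 1.38²/9.81 = 0.1941.
Trying y = 0.475 m: A³/T = 0.3423 — over.
Trying y = 0.4 m: A³/T = 0.1942 — close enough.

y_c = 0.4 m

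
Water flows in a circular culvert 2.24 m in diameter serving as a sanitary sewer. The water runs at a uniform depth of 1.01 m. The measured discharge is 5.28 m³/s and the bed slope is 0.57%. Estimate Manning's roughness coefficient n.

For a circular section of diameter D = 2.24 m at depth y = 1.01 m, the central angle is θ = 2 arccos(1 − 2y/D) = 2.945 rad. Then A = (D²/8)(θ − sin θ) = 1.724 m² and P = Dθ/2 = 3.298 m.
Hydraulic radius R = A/P = 1.724/3.298 = 0.5228 m.
Rearranging Manning's equation: n = (1/Q) A R^(2/3) S^(1/2) = (1/5.28) × 1.724 × 0.5228^(2/3) × √0.0057 = 0.016.

n = 0.016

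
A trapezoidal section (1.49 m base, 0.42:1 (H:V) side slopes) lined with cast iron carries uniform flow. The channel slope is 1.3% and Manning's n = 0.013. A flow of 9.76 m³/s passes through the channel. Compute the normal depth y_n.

Manning's equation rearranged: A R^(2/3) = nQ / (1·√S) = 0.013 × 9.76 / (√0.013) = 1.113.
At y = 1.04 m: A R^(2/3) = 1.32 — over.
At y = 0.773 m: A R^(2/3) = 0.8151 — short.
At y = 0.937 m: A R^(2/3) = 1.113 — close enough.

y_n = 0.937 m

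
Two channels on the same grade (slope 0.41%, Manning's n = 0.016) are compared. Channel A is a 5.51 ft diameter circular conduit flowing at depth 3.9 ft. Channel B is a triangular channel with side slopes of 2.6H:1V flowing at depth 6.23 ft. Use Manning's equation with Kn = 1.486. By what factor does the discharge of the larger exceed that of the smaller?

Channel A: For a circular section of diameter D = 5.51 ft at depth y = 3.9 ft, the central angle is θ = 2 arccos(1 − 2y/D) = 3.999 rad. Then A = (D²/8)(θ − sin θ) = 18.04 ft² and P = Dθ/2 = 11.02 ft. Hydraulic radius R = A/P = 18.04/11.02 = 1.638 ft. Q_A = (1.486/0.016)·18.04·1.638^(2/3)·√0.0041 = 149.1 ft³/s.
Channel B: For a triangular section with side slope z = 2.6: A = zy² = 2.6×6.23² = 100.9 ft²; P = 2y√(1+z²) = 2×6.23×2.786 = 34.71 ft. Hydraulic radius R = A/P = 100.9/34.71 = 2.907 ft. Q_B = (1.486/0.016)·100.9·2.907^(2/3)·√0.0041 = 1222 ft³/s.
The larger discharge is 1222 ft³/s and the smaller is 149.1 ft³/s; the ratio is 8.2.

8.2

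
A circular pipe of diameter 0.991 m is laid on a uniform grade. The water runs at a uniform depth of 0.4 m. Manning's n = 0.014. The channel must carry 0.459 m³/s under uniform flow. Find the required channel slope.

S = 0.0038

For a circular section of diameter D = 0.991 m at depth y = 0.4 m, the central angle is θ = 2 arccos(1 − 2y/D) = 2.754 rad. Then A = (D²/8)(θ − sin θ) = 0.2916 m² and P = Dθ/2 = 1.364 m.
Hydraulic radius R = A/P = 0.2916/1.364 = 0.2137 m.
From Manning's equation, S = [nQ / (1 A R^(2/3))]² = [0.014 × 0.459 / (1 × 0.2916 × 0.2137^(2/3))]² = 0.0038.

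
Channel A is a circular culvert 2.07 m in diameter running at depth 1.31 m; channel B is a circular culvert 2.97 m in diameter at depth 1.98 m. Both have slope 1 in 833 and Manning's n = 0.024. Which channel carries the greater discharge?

Channel A: For a circular section of diameter D = 2.07 m at depth y = 1.31 m, the central angle is θ = 2 arccos(1 − 2y/D) = 3.679 rad. Then A = (D²/8)(θ − sin θ) = 2.245 m² and P = Dθ/2 = 3.808 m. Hydraulic radius R = A/P = 2.245/3.808 = 0.5896 m. Q_A = (1/0.024)·2.245·0.5896^(2/3)·√0.0012 = 2.279 m³/s.
Channel B: For a circular section of diameter D = 2.97 m at depth y = 1.98 m, the central angle is θ = 2 arccos(1 − 2y/D) = 3.821 rad. Then A = (D²/8)(θ − sin θ) = 4.906 m² and P = Dθ/2 = 5.675 m. Hydraulic radius R = A/P = 4.906/5.675 = 0.8646 m. Q_B = (1/0.024)·4.906·0.8646^(2/3)·√0.0012 = 6.429 m³/s.
Q_A = 2.279 m³/s vs Q_B = 6.429 m³/s, so channel B carries more.

channel B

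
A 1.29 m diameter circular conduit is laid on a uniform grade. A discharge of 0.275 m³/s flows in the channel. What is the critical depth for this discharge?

y_c = 0.272 m

At critical depth, Q² T / (g A³) = 1, i.e. A³/T = Q²/g = 0.275²/9.81 = 0.007709.
At y = 0.317 m: A³/T = 0.01396 — high.
At y = 0.229 m: A³/T = 0.003912 — low.
At y = 0.272 m: A³/T = 0.007679 — ≈ 0.007709.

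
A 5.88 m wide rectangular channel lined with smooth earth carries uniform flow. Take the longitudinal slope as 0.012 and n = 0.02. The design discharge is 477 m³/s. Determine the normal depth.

y_n = 8.75 m

Manning's equation rearranged: A R^(2/3) = nQ / (1·√S) = 0.02 × 477 / (√0.012) = 87.09.
Try y = 10.1 m: A R^(2/3) = 102.8 — over.
Try y = 8.75 m: A R^(2/3) = 87.05 — ≈ 87.09.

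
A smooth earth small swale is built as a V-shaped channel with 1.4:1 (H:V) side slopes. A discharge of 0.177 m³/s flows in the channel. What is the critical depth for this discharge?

At critical depth, Q² T / (g A³) = 1, i.e. A³/T = Q²/g = 0.177²/9.81 = 0.003194.
At y = 0.252 m: A³/T = 0.0009959 — too small.
At y = 0.318 m: A³/T = 0.003187 — close enough.

y_c = 0.318 m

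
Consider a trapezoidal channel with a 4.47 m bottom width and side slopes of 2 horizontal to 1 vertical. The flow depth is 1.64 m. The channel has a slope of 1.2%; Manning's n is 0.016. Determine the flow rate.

Q = 91.4 m³/s

With bottom width b = 4.47 m and side slope z = 2: A = (b + zy)y = (4.47 + 2×1.64)×1.64 = 12.71 m²; P = b + 2y√(1+z²) = 4.47 + 2×1.64×2.236 = 11.8 m.
Hydraulic radius R = A/P = 12.71/11.8 = 1.077 m.
Manning's equation: Q = (1/n) A R^(2/3) S^(1/2) = (1/0.016) × 12.71 × 1.077^(2/3) × 0.012^(1/2) = 91.4 m³/s.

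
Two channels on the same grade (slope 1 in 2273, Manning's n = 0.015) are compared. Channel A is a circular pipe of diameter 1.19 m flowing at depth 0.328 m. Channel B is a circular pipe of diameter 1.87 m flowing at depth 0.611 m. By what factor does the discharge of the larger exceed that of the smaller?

Channel A: For a circular section of diameter D = 1.19 m at depth y = 0.328 m, the central angle is θ = 2 arccos(1 − 2y/D) = 2.211 rad. Then A = (D²/8)(θ − sin θ) = 0.2494 m² and P = Dθ/2 = 1.315 m. Hydraulic radius R = A/P = 0.2494/1.315 = 0.1896 m. Q_A = (1/0.015)·0.2494·0.1896^(2/3)·√0.0004399 = 0.1151 m³/s.
Channel B: For a circular section of diameter D = 1.87 m at depth y = 0.611 m, the central angle is θ = 2 arccos(1 − 2y/D) = 2.434 rad. Then A = (D²/8)(θ − sin θ) = 0.7797 m² and P = Dθ/2 = 2.276 m. Hydraulic radius R = A/P = 0.7797/2.276 = 0.3426 m. Q_B = (1/0.015)·0.7797·0.3426^(2/3)·√0.0004399 = 0.5338 m³/s.
The larger discharge is 0.5338 m³/s and the smaller is 0.1151 m³/s; the ratio is 4.64.

4.64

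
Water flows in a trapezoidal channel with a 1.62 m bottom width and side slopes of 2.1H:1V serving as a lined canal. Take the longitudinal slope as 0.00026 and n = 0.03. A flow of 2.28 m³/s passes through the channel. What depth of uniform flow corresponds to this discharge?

y_n = 1.25 m

Manning's equation rearranged: A R^(2/3) = nQ / (1·√S) = 0.03 × 2.28 / (√0.00026) = 4.242.
Trying y = 0.952 m: A R^(2/3) = 2.368 — low.
Trying y = 1.43 m: A R^(2/3) = 5.693 — high.
Trying y = 1.25 m: A R^(2/3) = 4.238 — matches.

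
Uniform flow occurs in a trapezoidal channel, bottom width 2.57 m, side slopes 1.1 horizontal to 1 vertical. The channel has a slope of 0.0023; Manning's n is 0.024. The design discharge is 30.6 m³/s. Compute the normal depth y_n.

Manning's equation rearranged: A R^(2/3) = nQ / (1·√S) = 0.024 × 30.6 / (√0.0023) = 15.31.
Trying y = 2.12 m: A R^(2/3) = 11.55 — short.
Trying y = 2.71 m: A R^(2/3) = 18.96 — over.
Trying y = 2.44 m: A R^(2/3) = 15.31 — close enough.

y_n = 2.44 m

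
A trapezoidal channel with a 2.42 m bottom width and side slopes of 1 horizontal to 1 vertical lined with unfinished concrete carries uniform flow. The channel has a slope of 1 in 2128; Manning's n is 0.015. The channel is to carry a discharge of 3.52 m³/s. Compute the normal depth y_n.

Manning's equation rearranged: A R^(2/3) = nQ / (1·√S) = 0.015 × 3.52 / (√0.0004699) = 2.436.
Try y = 1.23 m: A R^(2/3) = 3.742 — high.
Try y = 0.775 m: A R^(2/3) = 1.636 — low.
Try y = 0.97 m: A R^(2/3) = 2.434 — close enough.

y_n = 0.97 m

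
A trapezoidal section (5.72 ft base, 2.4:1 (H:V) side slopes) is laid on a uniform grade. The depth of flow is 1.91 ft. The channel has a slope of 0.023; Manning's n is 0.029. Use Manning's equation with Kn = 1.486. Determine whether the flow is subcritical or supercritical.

supercritical

With bottom width b = 5.72 ft and side slope z = 2.4: A = (b + zy)y = (5.72 + 2.4×1.91)×1.91 = 19.68 ft²; P = b + 2y√(1+z²) = 5.72 + 2×1.91×2.6 = 15.65 ft.
Hydraulic radius R = A/P = 19.68/15.65 = 1.257 ft.
V = (1.486/n) R^(2/3) √S = (1.486/0.029) × 1.257^(2/3) × √0.023 = 9.053 ft/s. Hydraulic depth D_h = A/T = 19.68/14.89 = 1.322 ft.
Froude number Fr = V/√(g·D_h) = 9.053/√(32.2×1.322) = 1.39, which is greater than 1, so the flow is supercritical.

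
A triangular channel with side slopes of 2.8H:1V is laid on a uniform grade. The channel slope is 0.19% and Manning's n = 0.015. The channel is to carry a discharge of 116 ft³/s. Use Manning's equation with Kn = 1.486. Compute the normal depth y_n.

Manning's equation rearranged: A R^(2/3) = nQ / (1.486·√S) = 0.015 × 116 / (1.486 × √0.0019) = 26.86.
Try y = 3.13 ft: A R^(2/3) = 35.53 — high.
Try y = 2.48 ft: A R^(2/3) = 19.1 — low.
Try y = 2.82 ft: A R^(2/3) = 26.9 — ≈ 26.86.

y_n = 2.82 ft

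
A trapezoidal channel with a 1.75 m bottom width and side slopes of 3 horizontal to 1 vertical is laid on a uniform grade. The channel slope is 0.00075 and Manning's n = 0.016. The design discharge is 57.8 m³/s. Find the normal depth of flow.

Manning's equation rearranged: A R^(2/3) = nQ / (1·√S) = 0.016 × 57.8 / (√0.00075) = 33.77.
At y = 1.88 m: A R^(2/3) = 14.06 — low.
At y = 3.16 m: A R^(2/3) = 49.2 — high.
At y = 2.71 m: A R^(2/3) = 33.79 — ≈ 33.77.

y_n = 2.71 m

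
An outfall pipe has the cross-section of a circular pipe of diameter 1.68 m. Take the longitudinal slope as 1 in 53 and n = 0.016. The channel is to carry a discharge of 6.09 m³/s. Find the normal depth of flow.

y_n = 0.909 m

Manning's equation rearranged: A R^(2/3) = nQ / (1·√S) = 0.016 × 6.09 / (√0.01887) = 0.7094.
Try y = 1.13 m: A R^(2/3) = 0.9866 — over.
Try y = 0.694 m: A R^(2/3) = 0.4443 — short.
Try y = 0.909 m: A R^(2/3) = 0.709 — ≈ 0.7094.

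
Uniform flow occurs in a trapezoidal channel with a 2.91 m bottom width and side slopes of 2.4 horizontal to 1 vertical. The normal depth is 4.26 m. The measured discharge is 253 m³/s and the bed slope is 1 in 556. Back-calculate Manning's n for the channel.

n = 0.016

With bottom width b = 2.91 m and side slope z = 2.4: A = (b + zy)y = (2.91 + 2.4×4.26)×4.26 = 55.95 m²; P = b + 2y√(1+z²) = 2.91 + 2×4.26×2.6 = 25.06 m.
Hydraulic radius R = A/P = 55.95/25.06 = 2.232 m.
Rearranging Manning's equation: n = (1/Q) A R^(2/3) S^(1/2) = (1/253) × 55.95 × 2.232^(2/3) × √0.001799 = 0.016.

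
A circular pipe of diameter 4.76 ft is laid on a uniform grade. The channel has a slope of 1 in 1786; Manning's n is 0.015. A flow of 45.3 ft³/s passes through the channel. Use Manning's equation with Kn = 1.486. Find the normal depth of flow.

y_n = 3.77 ft

Manning's equation rearranged: A R^(2/3) = nQ / (1.486·√S) = 0.015 × 45.3 / (1.486 × √0.0005599) = 19.32.
Try y = 2.74 ft: A R^(2/3) = 12.59 — too small.
Try y = 4.43 ft: A R^(2/3) = 21.49 — too large.
Try y = 3.77 ft: A R^(2/3) = 19.34 — matches.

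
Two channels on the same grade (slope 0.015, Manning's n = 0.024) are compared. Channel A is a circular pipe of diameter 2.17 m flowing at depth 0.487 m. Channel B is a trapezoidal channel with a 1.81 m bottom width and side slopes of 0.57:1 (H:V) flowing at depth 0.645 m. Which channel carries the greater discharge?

Channel A: For a circular section of diameter D = 2.17 m at depth y = 0.487 m, the central angle is θ = 2 arccos(1 − 2y/D) = 1.974 rad. Then A = (D²/8)(θ − sin θ) = 0.6206 m² and P = Dθ/2 = 2.142 m. Hydraulic radius R = A/P = 0.6206/2.142 = 0.2897 m. Q_A = (1/0.024)·0.6206·0.2897^(2/3)·√0.015 = 1.387 m³/s.
Channel B: With bottom width b = 1.81 m and side slope z = 0.57: A = (b + zy)y = (1.81 + 0.57×0.645)×0.645 = 1.405 m²; P = b + 2y√(1+z²) = 1.81 + 2×0.645×1.151 = 3.295 m. Hydraulic radius R = A/P = 1.405/3.295 = 0.4263 m. Q_B = (1/0.024)·1.405·0.4263^(2/3)·√0.015 = 4.06 m³/s.
Q_A = 1.387 m³/s vs Q_B = 4.06 m³/s, so channel B carries more.

channel B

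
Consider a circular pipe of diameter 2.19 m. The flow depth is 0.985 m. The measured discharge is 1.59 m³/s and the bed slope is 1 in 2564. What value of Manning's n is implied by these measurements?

n = 0.013

For a circular section of diameter D = 2.19 m at depth y = 0.985 m, the central angle is θ = 2 arccos(1 − 2y/D) = 2.94 rad. Then A = (D²/8)(θ − sin θ) = 1.643 m² and P = Dθ/2 = 3.22 m.
Hydraulic radius R = A/P = 1.643/3.22 = 0.5103 m.
Rearranging Manning's equation: n = (1/Q) A R^(2/3) S^(1/2) = (1/1.59) × 1.643 × 0.5103^(2/3) × √0.00039 = 0.013.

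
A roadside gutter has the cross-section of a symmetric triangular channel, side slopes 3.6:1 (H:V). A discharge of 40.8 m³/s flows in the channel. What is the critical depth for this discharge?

At critical depth, Q² T / (g A³) = 1, i.e. A³/T = Q²/g = 40.8²/9.81 = 169.7.
Try y = 1.37 m: A³/T = 31.27 — short.
Try y = 2.45 m: A³/T = 572 — over.
Try y = 1.92 m: A³/T = 169.1 — ≈ 169.7.

y_c = 1.92 m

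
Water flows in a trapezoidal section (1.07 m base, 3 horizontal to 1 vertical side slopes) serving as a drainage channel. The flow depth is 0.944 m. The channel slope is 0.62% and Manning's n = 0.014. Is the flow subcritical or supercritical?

With bottom width b = 1.07 m and side slope z = 3: A = (b + zy)y = (1.07 + 3×0.944)×0.944 = 3.683 m²; P = b + 2y√(1+z²) = 1.07 + 2×0.944×3.162 = 7.04 m.
Hydraulic radius R = A/P = 3.683/7.04 = 0.5232 m.
V = (1/n) R^(2/3) √S = (1/0.014) × 0.5232^(2/3) × √0.0062 = 3.652 m/s. Hydraulic depth D_h = A/T = 3.683/6.734 = 0.547 m.
Froude number Fr = V/√(g·D_h) = 3.652/√(9.81×0.547) = 1.58, which is greater than 1, so the flow is supercritical.

supercritical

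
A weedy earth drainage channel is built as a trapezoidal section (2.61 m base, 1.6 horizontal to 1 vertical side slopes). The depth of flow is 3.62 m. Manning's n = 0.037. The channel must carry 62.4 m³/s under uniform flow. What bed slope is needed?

S = 0.0025

With bottom width b = 2.61 m and side slope z = 1.6: A = (b + zy)y = (2.61 + 1.6×3.62)×3.62 = 30.42 m²; P = b + 2y√(1+z²) = 2.61 + 2×3.62×1.887 = 16.27 m.
Hydraulic radius R = A/P = 30.42/16.27 = 1.869 m.
From Manning's equation, S = [nQ / (1 A R^(2/3))]² = [0.037 × 62.4 / (1 × 30.42 × 1.869^(2/3))]² = 0.0025.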